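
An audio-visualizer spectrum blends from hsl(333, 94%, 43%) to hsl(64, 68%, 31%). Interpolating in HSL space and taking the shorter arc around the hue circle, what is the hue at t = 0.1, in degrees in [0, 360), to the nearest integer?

Hue: 64 − 333 = -269°, but |-269| > 180 so the shorter arc goes the other way: Δh = -269 + 360 = 91°.
H = 333 + 0.1 × (91) = 342.1 → 342°

342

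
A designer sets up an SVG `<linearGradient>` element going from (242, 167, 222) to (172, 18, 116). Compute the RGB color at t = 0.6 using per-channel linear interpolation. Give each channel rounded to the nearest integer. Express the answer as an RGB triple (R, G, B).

(200, 78, 158)

R = 242 + 0.6 × (172 − 242) = 242 + 0.6 × -70 = 200 → 200
G = 167 + 0.6 × (18 − 167) = 167 + 0.6 × -149 = 77.6 → 78
B = 222 + 0.6 × (116 − 222) = 222 + 0.6 × -106 = 158.4 → 158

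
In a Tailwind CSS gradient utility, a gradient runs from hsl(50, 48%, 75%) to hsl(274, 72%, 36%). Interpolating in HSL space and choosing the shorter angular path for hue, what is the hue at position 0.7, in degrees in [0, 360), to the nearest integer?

Hue: 274 − 50 = 224°, but |224| > 180 so the shorter arc goes the other way: Δh = 224 − 360 = -136°.
H = 50 + 0.7 × (-136) = -45.2 → -45 → -45 mod 360 = 315°

315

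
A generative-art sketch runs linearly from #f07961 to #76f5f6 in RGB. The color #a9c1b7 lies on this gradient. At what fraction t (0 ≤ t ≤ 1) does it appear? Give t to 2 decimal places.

Invert the lerp on the B channel (largest span, 149): t = (183 − 97) / (246 − 97) = 86/149 = 0.57718.
Check on R: (169 − 240)/(118 − 240) = 0.582 ✓

0.58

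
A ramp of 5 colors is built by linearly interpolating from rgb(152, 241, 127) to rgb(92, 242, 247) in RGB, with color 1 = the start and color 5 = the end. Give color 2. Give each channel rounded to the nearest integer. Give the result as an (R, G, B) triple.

With 5 swatches and endpoints inclusive, swatch 2 sits at t = (2 − 1)/(5 − 1) = 1/4 ≈ 0.25.
R = 152 + 0.25 × (92 − 152) = 137 → 137
G = 241 + 0.25 × (242 − 241) = 241.25 → 241
B = 127 + 0.25 × (247 − 127) = 157 → 157

(137, 241, 157)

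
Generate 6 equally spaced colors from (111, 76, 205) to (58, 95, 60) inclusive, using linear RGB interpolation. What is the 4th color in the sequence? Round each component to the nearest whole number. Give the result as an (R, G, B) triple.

(79, 87, 118)

With 6 swatches and endpoints inclusive, swatch 4 sits at t = (4 − 1)/(6 − 1) = 3/5 ≈ 0.6.
R = 111 + 0.6 × (58 − 111) = 79.2 → 79
G = 76 + 0.6 × (95 − 76) = 87.4 → 87
B = 205 + 0.6 × (60 − 205) = 118 → 118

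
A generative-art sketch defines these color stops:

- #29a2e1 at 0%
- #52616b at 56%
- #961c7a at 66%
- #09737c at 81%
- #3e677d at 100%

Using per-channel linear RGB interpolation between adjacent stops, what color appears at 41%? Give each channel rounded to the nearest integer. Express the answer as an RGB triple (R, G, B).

(71, 114, 139)

41% lies between the 0% and 56% stops, so the local fraction is t = (41 − 0)/(56 − 0) = 41/56 ≈ 0.7321.
#29a2e1 → (41, 162, 225); #52616b → (82, 97, 107).
R = 41 + 0.7321 × (82 − 41) = 71.016 → 71
G = 162 + 0.7321 × (97 − 162) = 114.413 → 114
B = 225 + 0.7321 × (107 − 225) = 138.612 → 139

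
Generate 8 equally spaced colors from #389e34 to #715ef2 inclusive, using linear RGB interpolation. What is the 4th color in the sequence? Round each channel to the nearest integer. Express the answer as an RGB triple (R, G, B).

With 8 swatches and endpoints inclusive, swatch 4 sits at t = (4 − 1)/(8 − 1) = 3/7 ≈ 0.4286.
#389e34 → (56, 158, 52); #715ef2 → (113, 94, 242).
R = 56 + 0.4286 × (113 − 56) = 80.43 → 80
G = 158 + 0.4286 × (94 − 158) = 130.57 → 131
B = 52 + 0.4286 × (242 − 52) = 133.434 → 133

(80, 131, 133)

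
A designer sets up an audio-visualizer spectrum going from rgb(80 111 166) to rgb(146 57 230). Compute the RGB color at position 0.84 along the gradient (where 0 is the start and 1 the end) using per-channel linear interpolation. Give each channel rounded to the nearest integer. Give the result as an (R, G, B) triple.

R = 80 + 0.84 × (146 − 80) = 80 + 0.84 × 66 = 135.44 → 135
G = 111 + 0.84 × (57 − 111) = 111 + 0.84 × -54 = 65.64 → 66
B = 166 + 0.84 × (230 − 166) = 166 + 0.84 × 64 = 219.76 → 220

(135, 66, 220)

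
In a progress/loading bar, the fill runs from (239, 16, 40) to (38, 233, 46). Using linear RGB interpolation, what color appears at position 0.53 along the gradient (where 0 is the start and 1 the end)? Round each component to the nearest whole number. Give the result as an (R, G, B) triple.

R = 239 + 0.53 × (38 − 239) = 239 + 0.53 × -201 = 132.47 → 132
G = 16 + 0.53 × (233 − 16) = 16 + 0.53 × 217 = 131.01 → 131
B = 40 + 0.53 × (46 − 40) = 40 + 0.53 × 6 = 43.18 → 43
So the blended color is (132, 131, 43), about #84832b.

(132, 131, 43)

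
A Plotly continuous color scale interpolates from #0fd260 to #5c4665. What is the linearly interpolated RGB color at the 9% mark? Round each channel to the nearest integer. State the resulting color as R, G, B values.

(22, 197, 96)

#0fd260 → (15, 210, 96); #5c4665 → (92, 70, 101).
9% corresponds to t = 0.09.
R = 15 + 0.09 × (92 − 15) = 15 + 0.09 × 77 = 21.93 → 22
G = 210 + 0.09 × (70 − 210) = 210 + 0.09 × -140 = 197.4 → 197
B = 96 + 0.09 × (101 − 96) = 96 + 0.09 × 5 = 96.45 → 96
So the blended color is (22, 197, 96), about #16c560.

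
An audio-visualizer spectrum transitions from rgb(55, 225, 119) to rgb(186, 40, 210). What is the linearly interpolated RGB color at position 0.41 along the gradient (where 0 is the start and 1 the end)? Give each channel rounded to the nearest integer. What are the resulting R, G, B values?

R = 55 + 0.41 × (186 − 55) = 55 + 0.41 × 131 = 108.71 → 109
G = 225 + 0.41 × (40 − 225) = 225 + 0.41 × -185 = 149.15 → 149
B = 119 + 0.41 × (210 − 119) = 119 + 0.41 × 91 = 156.31 → 156

(109, 149, 156)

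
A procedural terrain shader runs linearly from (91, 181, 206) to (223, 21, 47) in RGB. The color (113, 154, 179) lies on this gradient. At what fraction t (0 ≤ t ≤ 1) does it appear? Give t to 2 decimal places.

Invert the lerp on the G channel (largest span, 160): t = (154 − 181) / (21 − 181) = -27/-160 = 0.16875.
Check on R: (113 − 91)/(223 − 91) = 0.1667 ✓

0.17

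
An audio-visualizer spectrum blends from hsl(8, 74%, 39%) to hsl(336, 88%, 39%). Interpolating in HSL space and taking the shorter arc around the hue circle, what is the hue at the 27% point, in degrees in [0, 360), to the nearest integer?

359

Hue: 336 − 8 = 328°, but |328| > 180 so the shorter arc goes the other way: Δh = 328 − 360 = -32°.
H = 8 + 0.27 × (-32) = -0.64 → -1 → -1 mod 360 = 359°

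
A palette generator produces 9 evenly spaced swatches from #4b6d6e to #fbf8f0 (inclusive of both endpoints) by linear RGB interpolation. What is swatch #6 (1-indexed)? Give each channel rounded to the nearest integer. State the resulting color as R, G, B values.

(185, 196, 191)

With 9 swatches and endpoints inclusive, swatch 6 sits at t = (6 − 1)/(9 − 1) = 5/8 ≈ 0.625.
#4b6d6e → (75, 109, 110); #fbf8f0 → (251, 248, 240).
R = 75 + 0.625 × (251 − 75) = 185 → 185
G = 109 + 0.625 × (248 − 109) = 195.875 → 196
B = 110 + 0.625 × (240 − 110) = 191.25 → 191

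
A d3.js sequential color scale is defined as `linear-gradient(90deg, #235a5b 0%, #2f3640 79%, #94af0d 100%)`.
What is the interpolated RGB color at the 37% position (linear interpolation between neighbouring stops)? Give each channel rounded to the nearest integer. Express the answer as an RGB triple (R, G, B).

37% lies between the 0% and 79% stops, so the local fraction is t = (37 − 0)/(79 − 0) = 37/79 ≈ 0.4684.
#235a5b → (35, 90, 91); #2f3640 → (47, 54, 64).
R = 35 + 0.4684 × (47 − 35) = 40.621 → 41
G = 90 + 0.4684 × (54 − 90) = 73.138 → 73
B = 91 + 0.4684 × (64 − 91) = 78.353 → 78

(41, 73, 78)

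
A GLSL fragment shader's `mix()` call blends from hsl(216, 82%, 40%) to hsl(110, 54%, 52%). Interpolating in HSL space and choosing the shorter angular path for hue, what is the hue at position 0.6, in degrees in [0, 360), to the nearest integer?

Hue arc: Δh = 110 − 216 = -106° (|Δh| ≤ 180, already the shorter path).
H = 216 + 0.6 × (-106) = 152.4 → 152°

152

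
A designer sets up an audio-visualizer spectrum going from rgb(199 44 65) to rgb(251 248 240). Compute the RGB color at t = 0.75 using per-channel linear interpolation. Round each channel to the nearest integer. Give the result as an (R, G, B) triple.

R = 199 + 0.75 × (251 − 199) = 199 + 0.75 × 52 = 238 → 238
G = 44 + 0.75 × (248 − 44) = 44 + 0.75 × 204 = 197 → 197
B = 65 + 0.75 × (240 − 65) = 65 + 0.75 × 175 = 196.25 → 196

(238, 197, 196)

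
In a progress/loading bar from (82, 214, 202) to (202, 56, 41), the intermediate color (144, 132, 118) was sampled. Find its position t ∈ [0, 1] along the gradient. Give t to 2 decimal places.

Invert the lerp on the B channel (largest span, 161): t = (118 − 202) / (41 − 202) = -84/-161 = 0.52174.
Check on R: (144 − 82)/(202 − 82) = 0.5167 ✓

0.52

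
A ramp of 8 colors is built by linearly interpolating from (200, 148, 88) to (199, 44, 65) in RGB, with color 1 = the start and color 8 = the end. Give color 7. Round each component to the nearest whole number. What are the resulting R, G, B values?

(199, 59, 68)

With 8 swatches and endpoints inclusive, swatch 7 sits at t = (7 − 1)/(8 − 1) = 6/7 ≈ 0.8571.
R = 200 + 0.8571 × (199 − 200) = 199.143 → 199
G = 148 + 0.8571 × (44 − 148) = 58.862 → 59
B = 88 + 0.8571 × (65 − 88) = 68.287 → 68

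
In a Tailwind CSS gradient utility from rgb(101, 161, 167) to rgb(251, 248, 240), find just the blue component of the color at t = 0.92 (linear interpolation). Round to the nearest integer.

234

B = 167 + 0.92 × (240 − 167) = 234.16 → 234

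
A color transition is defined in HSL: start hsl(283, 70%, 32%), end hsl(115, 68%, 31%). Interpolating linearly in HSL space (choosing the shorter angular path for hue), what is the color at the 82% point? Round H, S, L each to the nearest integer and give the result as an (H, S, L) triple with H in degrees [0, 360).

Hue arc: Δh = 115 − 283 = -168° (|Δh| ≤ 180, already the shorter path).
H = 283 + 0.82 × (-168) = 145.24 → 145°
S = 70 + 0.82 × (68 − 70) = 68.36 → 68%
L = 32 + 0.82 × (31 − 32) = 31.18 → 31%

(145, 68, 31)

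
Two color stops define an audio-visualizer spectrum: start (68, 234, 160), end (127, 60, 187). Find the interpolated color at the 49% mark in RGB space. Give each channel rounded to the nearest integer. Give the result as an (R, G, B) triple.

(97, 149, 173)

49% corresponds to t = 0.49.
R = 68 + 0.49 × (127 − 68) = 68 + 0.49 × 59 = 96.91 → 97
G = 234 + 0.49 × (60 − 234) = 234 + 0.49 × -174 = 148.74 → 149
B = 160 + 0.49 × (187 − 160) = 160 + 0.49 × 27 = 173.23 → 173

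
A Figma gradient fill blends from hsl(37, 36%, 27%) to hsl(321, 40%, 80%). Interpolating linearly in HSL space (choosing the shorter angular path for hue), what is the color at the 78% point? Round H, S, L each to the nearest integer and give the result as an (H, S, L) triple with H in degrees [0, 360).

Hue: 321 − 37 = 284°, but |284| > 180 so the shorter arc goes the other way: Δh = 284 − 360 = -76°.
H = 37 + 0.78 × (-76) = -22.28 → -22 → -22 mod 360 = 338°
S = 36 + 0.78 × (40 − 36) = 39.12 → 39%
L = 27 + 0.78 × (80 − 27) = 68.34 → 68%

(338, 39, 68)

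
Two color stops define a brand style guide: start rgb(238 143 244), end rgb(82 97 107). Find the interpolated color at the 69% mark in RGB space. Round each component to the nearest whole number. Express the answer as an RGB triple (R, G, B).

(130, 111, 149)

69% corresponds to t = 0.69.
R = 238 + 0.69 × (82 − 238) = 238 + 0.69 × -156 = 130.36 → 130
G = 143 + 0.69 × (97 − 143) = 143 + 0.69 × -46 = 111.26 → 111
B = 244 + 0.69 × (107 − 244) = 244 + 0.69 × -137 = 149.47 → 149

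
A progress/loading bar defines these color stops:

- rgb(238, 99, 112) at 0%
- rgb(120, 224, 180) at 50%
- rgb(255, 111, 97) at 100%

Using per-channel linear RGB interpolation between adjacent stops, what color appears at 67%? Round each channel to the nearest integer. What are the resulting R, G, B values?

(166, 186, 152)

67% lies between the 50% and 100% stops, so the local fraction is t = (67 − 50)/(100 − 50) = 17/50 ≈ 0.34.
R = 120 + 0.34 × (255 − 120) = 165.9 → 166
G = 224 + 0.34 × (111 − 224) = 185.58 → 186
B = 180 + 0.34 × (97 − 180) = 151.78 → 152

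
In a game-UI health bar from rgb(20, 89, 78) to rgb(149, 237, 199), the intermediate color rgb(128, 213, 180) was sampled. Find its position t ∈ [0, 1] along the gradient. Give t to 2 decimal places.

Invert the lerp on the G channel (largest span, 148): t = (213 − 89) / (237 − 89) = 124/148 = 0.83784.
Check on R: (128 − 20)/(149 − 20) = 0.8372 ✓

0.84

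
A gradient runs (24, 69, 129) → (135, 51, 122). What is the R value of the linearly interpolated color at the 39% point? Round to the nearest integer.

67

R = 24 + 0.39 × (135 − 24) = 67.29 → 67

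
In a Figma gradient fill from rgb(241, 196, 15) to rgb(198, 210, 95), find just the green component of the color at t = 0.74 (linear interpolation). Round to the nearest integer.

206

G = 196 + 0.74 × (210 − 196) = 206.36 → 206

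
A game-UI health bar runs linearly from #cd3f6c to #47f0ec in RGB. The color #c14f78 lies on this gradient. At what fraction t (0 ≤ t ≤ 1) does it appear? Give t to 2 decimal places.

Invert the lerp on the G channel (largest span, 177): t = (79 − 63) / (240 − 63) = 16/177 = 0.090395.
Check on R: (193 − 205)/(71 − 205) = 0.08955 ✓

0.09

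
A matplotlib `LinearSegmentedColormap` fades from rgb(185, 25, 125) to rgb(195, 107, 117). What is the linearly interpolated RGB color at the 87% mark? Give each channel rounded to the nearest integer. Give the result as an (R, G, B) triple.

87% corresponds to t = 0.87.
R = 185 + 0.87 × (195 − 185) = 185 + 0.87 × 10 = 193.7 → 194
G = 25 + 0.87 × (107 − 25) = 25 + 0.87 × 82 = 96.34 → 96
B = 125 + 0.87 × (117 − 125) = 125 + 0.87 × -8 = 118.04 → 118

(194, 96, 118)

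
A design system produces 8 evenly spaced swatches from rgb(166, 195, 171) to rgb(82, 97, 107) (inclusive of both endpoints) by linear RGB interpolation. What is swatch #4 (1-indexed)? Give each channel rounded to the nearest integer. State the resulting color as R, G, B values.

With 8 swatches and endpoints inclusive, swatch 4 sits at t = (4 − 1)/(8 − 1) = 3/7 ≈ 0.4286.
R = 166 + 0.4286 × (82 − 166) = 129.998 → 130
G = 195 + 0.4286 × (97 − 195) = 152.997 → 153
B = 171 + 0.4286 × (107 − 171) = 143.57 → 144

(130, 153, 144)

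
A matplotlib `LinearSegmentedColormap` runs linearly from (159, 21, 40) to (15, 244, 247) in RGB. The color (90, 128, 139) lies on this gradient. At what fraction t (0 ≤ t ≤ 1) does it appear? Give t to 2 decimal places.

Invert the lerp on the G channel (largest span, 223): t = (128 − 21) / (244 − 21) = 107/223 = 0.47982.
Check on R: (90 − 159)/(15 − 159) = 0.4792 ✓

0.48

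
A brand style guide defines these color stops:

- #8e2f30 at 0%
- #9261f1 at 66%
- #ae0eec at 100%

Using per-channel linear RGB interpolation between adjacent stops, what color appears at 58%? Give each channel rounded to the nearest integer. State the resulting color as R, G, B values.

(146, 91, 218)

58% lies between the 0% and 66% stops, so the local fraction is t = (58 − 0)/(66 − 0) = 58/66 ≈ 0.8788.
#8e2f30 → (142, 47, 48); #9261f1 → (146, 97, 241).
R = 142 + 0.8788 × (146 − 142) = 145.515 → 146
G = 47 + 0.8788 × (97 − 47) = 90.94 → 91
B = 48 + 0.8788 × (241 − 48) = 217.608 → 218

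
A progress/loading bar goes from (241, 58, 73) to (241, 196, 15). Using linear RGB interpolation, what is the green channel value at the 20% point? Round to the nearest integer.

86

G = 58 + 0.2 × (196 − 58) = 85.6 → 86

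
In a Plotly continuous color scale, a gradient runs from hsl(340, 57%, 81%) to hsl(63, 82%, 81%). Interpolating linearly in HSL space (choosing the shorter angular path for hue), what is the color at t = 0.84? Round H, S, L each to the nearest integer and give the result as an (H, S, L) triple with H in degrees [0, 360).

(50, 78, 81)

Hue: 63 − 340 = -277°, but |-277| > 180 so the shorter arc goes the other way: Δh = -277 + 360 = 83°.
H = 340 + 0.84 × (83) = 409.72 → 410 → 410 mod 360 = 50°
S = 57 + 0.84 × (82 − 57) = 78 → 78%
L = 81 + 0.84 × (81 − 81) = 81 → 81%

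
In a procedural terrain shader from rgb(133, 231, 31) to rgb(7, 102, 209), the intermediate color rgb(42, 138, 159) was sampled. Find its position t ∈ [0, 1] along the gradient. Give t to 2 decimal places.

0.72

Invert the lerp on the B channel (largest span, 178): t = (159 − 31) / (209 − 31) = 128/178 = 0.7191.
Check on R: (42 − 133)/(7 − 133) = 0.7222 ✓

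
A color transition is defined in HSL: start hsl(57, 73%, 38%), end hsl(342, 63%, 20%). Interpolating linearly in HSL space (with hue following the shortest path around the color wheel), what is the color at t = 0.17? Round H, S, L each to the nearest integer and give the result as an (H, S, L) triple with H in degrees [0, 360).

(44, 71, 35)

Hue: 342 − 57 = 285°, but |285| > 180 so the shorter arc goes the other way: Δh = 285 − 360 = -75°.
H = 57 + 0.17 × (-75) = 44.25 → 44°
S = 73 + 0.17 × (63 − 73) = 71.3 → 71%
L = 38 + 0.17 × (20 − 38) = 34.94 → 35%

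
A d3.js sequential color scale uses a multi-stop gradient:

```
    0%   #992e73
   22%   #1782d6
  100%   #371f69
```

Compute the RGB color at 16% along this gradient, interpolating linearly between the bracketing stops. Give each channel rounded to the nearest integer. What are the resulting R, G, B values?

(58, 107, 187)

16% lies between the 0% and 22% stops, so the local fraction is t = (16 − 0)/(22 − 0) = 16/22 ≈ 0.7273.
#992e73 → (153, 46, 115); #1782d6 → (23, 130, 214).
R = 153 + 0.7273 × (23 − 153) = 58.451 → 58
G = 46 + 0.7273 × (130 − 46) = 107.093 → 107
B = 115 + 0.7273 × (214 − 115) = 187.003 → 187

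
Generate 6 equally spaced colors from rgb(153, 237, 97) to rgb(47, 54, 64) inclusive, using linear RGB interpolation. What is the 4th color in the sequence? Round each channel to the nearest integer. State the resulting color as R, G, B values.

(89, 127, 77)

With 6 swatches and endpoints inclusive, swatch 4 sits at t = (4 − 1)/(6 − 1) = 3/5 ≈ 0.6.
R = 153 + 0.6 × (47 − 153) = 89.4 → 89
G = 237 + 0.6 × (54 − 237) = 127.2 → 127
B = 97 + 0.6 × (64 − 97) = 77.2 → 77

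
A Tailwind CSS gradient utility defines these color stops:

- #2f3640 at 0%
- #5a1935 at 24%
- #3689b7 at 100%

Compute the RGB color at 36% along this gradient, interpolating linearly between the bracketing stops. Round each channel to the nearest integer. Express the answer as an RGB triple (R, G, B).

(84, 43, 74)

36% lies between the 24% and 100% stops, so the local fraction is t = (36 − 24)/(100 − 24) = 12/76 ≈ 0.1579.
#5a1935 → (90, 25, 53); #3689b7 → (54, 137, 183).
R = 90 + 0.1579 × (54 − 90) = 84.316 → 84
G = 25 + 0.1579 × (137 − 25) = 42.685 → 43
B = 53 + 0.1579 × (183 − 53) = 73.527 → 74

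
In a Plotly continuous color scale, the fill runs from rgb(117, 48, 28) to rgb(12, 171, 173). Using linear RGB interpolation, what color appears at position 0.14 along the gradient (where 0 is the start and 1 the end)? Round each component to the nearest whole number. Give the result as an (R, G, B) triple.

R = 117 + 0.14 × (12 − 117) = 117 + 0.14 × -105 = 102.3 → 102
G = 48 + 0.14 × (171 − 48) = 48 + 0.14 × 123 = 65.22 → 65
B = 28 + 0.14 × (173 − 28) = 28 + 0.14 × 145 = 48.3 → 48
So the blended color is (102, 65, 48), about #664130.

(102, 65, 48)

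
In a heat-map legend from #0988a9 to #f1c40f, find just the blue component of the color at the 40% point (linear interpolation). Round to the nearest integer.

B₁ = 169 (from #0988a9), B₂ = 15 (from #f1c40f).
B = 169 + 0.4 × (15 − 169) = 107.4 → 107

107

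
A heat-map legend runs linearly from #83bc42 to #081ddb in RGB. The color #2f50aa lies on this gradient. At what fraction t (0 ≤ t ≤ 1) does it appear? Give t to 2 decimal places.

0.68

Invert the lerp on the G channel (largest span, 159): t = (80 − 188) / (29 − 188) = -108/-159 = 0.67925.
Check on R: (47 − 131)/(8 − 131) = 0.6829 ✓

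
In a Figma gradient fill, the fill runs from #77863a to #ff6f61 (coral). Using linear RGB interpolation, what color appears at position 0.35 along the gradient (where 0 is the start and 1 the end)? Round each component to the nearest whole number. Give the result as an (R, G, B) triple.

#77863a → (119, 134, 58); #ff6f61 → (255, 111, 97).
R = 119 + 0.35 × (255 − 119) = 119 + 0.35 × 136 = 166.6 → 167
G = 134 + 0.35 × (111 − 134) = 134 + 0.35 × -23 = 125.95 → 126
B = 58 + 0.35 × (97 − 58) = 58 + 0.35 × 39 = 71.65 → 72

(167, 126, 72)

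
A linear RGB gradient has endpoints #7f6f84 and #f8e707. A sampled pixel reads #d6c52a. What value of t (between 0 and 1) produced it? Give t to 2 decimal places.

0.72

Invert the lerp on the B channel (largest span, 125): t = (42 − 132) / (7 − 132) = -90/-125 = 0.72.
Check on R: (214 − 127)/(248 − 127) = 0.719 ✓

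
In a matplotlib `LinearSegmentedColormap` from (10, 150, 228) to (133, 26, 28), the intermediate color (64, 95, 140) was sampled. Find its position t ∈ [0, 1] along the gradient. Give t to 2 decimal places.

Invert the lerp on the B channel (largest span, 200): t = (140 − 228) / (28 − 228) = -88/-200 = 0.44.
Check on R: (64 − 10)/(133 − 10) = 0.439 ✓

0.44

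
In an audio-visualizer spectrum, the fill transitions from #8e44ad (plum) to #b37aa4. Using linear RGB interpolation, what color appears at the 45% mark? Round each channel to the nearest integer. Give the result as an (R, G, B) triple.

(159, 92, 169)

#8e44ad → (142, 68, 173); #b37aa4 → (179, 122, 164).
45% corresponds to t = 0.45.
R = 142 + 0.45 × (179 − 142) = 142 + 0.45 × 37 = 158.65 → 159
G = 68 + 0.45 × (122 − 68) = 68 + 0.45 × 54 = 92.3 → 92
B = 173 + 0.45 × (164 − 173) = 173 + 0.45 × -9 = 168.95 → 169
So the blended color is (159, 92, 169), about #9f5ca9.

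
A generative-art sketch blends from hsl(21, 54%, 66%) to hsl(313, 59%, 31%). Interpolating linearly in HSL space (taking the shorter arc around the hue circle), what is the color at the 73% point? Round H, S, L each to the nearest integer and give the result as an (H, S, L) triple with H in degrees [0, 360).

Hue: 313 − 21 = 292°, but |292| > 180 so the shorter arc goes the other way: Δh = 292 − 360 = -68°.
H = 21 + 0.73 × (-68) = -28.64 → -29 → -29 mod 360 = 331°
S = 54 + 0.73 × (59 − 54) = 57.65 → 58%
L = 66 + 0.73 × (31 − 66) = 40.45 → 40%

(331, 58, 40)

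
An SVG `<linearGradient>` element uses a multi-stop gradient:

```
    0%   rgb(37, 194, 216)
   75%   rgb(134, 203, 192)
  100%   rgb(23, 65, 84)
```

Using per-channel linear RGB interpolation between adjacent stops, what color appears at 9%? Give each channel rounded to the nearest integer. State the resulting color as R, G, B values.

(49, 195, 213)

9% lies between the 0% and 75% stops, so the local fraction is t = (9 − 0)/(75 − 0) = 9/75 ≈ 0.12.
R = 37 + 0.12 × (134 − 37) = 48.64 → 49
G = 194 + 0.12 × (203 − 194) = 195.08 → 195
B = 216 + 0.12 × (192 − 216) = 213.12 → 213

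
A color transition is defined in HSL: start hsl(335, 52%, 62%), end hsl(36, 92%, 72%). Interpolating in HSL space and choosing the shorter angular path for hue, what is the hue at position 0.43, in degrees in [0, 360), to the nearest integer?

Hue: 36 − 335 = -299°, but |-299| > 180 so the shorter arc goes the other way: Δh = -299 + 360 = 61°.
H = 335 + 0.43 × (61) = 361.23 → 361 → 361 mod 360 = 1°

1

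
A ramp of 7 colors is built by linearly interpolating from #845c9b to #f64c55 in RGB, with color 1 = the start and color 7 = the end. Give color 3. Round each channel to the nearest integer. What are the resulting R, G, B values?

(170, 87, 132)

With 7 swatches and endpoints inclusive, swatch 3 sits at t = (3 − 1)/(7 − 1) = 2/6 ≈ 0.3333.
#845c9b → (132, 92, 155); #f64c55 → (246, 76, 85).
R = 132 + 0.3333 × (246 − 132) = 169.996 → 170
G = 92 + 0.3333 × (76 − 92) = 86.667 → 87
B = 155 + 0.3333 × (85 − 155) = 131.669 → 132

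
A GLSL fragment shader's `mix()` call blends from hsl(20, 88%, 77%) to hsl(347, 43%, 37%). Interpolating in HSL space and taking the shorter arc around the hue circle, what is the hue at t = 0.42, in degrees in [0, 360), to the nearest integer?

6

Hue: 347 − 20 = 327°, but |327| > 180 so the shorter arc goes the other way: Δh = 327 − 360 = -33°.
H = 20 + 0.42 × (-33) = 6.14 → 6°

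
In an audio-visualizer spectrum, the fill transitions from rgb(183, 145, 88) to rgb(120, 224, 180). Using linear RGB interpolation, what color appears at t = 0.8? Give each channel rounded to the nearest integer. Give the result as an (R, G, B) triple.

R = 183 + 0.8 × (120 − 183) = 183 + 0.8 × -63 = 132.6 → 133
G = 145 + 0.8 × (224 − 145) = 145 + 0.8 × 79 = 208.2 → 208
B = 88 + 0.8 × (180 − 88) = 88 + 0.8 × 92 = 161.6 → 162

(133, 208, 162)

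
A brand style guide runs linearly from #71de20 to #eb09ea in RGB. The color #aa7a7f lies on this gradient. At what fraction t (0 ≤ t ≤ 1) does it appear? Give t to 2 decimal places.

0.47

Invert the lerp on the G channel (largest span, 213): t = (122 − 222) / (9 − 222) = -100/-213 = 0.46948.
Check on R: (170 − 113)/(235 − 113) = 0.4672 ✓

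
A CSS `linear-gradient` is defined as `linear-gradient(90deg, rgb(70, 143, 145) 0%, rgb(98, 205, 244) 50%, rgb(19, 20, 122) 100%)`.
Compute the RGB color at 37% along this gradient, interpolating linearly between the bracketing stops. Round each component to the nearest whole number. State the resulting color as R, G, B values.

(91, 189, 218)

37% lies between the 0% and 50% stops, so the local fraction is t = (37 − 0)/(50 − 0) = 37/50 ≈ 0.74.
R = 70 + 0.74 × (98 − 70) = 90.72 → 91
G = 143 + 0.74 × (205 − 143) = 188.88 → 189
B = 145 + 0.74 × (244 − 145) = 218.26 → 218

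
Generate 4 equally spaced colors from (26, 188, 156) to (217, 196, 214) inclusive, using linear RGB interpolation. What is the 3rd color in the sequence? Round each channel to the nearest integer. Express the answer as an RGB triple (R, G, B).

With 4 swatches and endpoints inclusive, swatch 3 sits at t = (3 − 1)/(4 − 1) = 2/3 ≈ 0.6667.
R = 26 + 0.6667 × (217 − 26) = 153.34 → 153
G = 188 + 0.6667 × (196 − 188) = 193.334 → 193
B = 156 + 0.6667 × (214 − 156) = 194.669 → 195

(153, 193, 195)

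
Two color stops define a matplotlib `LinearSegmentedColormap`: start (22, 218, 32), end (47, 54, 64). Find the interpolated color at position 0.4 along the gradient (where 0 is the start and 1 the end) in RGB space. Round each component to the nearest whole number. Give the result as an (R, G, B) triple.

(32, 152, 45)

R = 22 + 0.4 × (47 − 22) = 22 + 0.4 × 25 = 32 → 32
G = 218 + 0.4 × (54 − 218) = 218 + 0.4 × -164 = 152.4 → 152
B = 32 + 0.4 × (64 − 32) = 32 + 0.4 × 32 = 44.8 → 45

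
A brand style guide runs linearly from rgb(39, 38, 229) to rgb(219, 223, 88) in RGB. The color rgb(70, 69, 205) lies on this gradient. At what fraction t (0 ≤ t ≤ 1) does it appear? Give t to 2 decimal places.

0.17

Invert the lerp on the G channel (largest span, 185): t = (69 − 38) / (223 − 38) = 31/185 = 0.16757.
Check on R: (70 − 39)/(219 − 39) = 0.1722 ✓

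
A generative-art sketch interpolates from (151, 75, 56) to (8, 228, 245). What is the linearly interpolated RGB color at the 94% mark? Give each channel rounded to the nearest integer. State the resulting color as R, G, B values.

(17, 219, 234)

94% corresponds to t = 0.94.
R = 151 + 0.94 × (8 − 151) = 151 + 0.94 × -143 = 16.58 → 17
G = 75 + 0.94 × (228 − 75) = 75 + 0.94 × 153 = 218.82 → 219
B = 56 + 0.94 × (245 − 56) = 56 + 0.94 × 189 = 233.66 → 234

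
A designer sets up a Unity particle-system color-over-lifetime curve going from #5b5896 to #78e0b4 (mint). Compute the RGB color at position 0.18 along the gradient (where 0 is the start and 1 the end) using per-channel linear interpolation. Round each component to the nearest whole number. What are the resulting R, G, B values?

(96, 112, 155)

#5b5896 → (91, 88, 150); #78e0b4 → (120, 224, 180).
R = 91 + 0.18 × (120 − 91) = 91 + 0.18 × 29 = 96.22 → 96
G = 88 + 0.18 × (224 − 88) = 88 + 0.18 × 136 = 112.48 → 112
B = 150 + 0.18 × (180 − 150) = 150 + 0.18 × 30 = 155.4 → 155
So the blended color is (96, 112, 155), about #60709b.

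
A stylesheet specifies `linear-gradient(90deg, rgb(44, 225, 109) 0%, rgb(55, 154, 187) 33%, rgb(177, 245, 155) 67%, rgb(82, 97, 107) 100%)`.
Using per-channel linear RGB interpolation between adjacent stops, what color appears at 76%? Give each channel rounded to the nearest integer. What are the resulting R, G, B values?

(151, 205, 142)

76% lies between the 67% and 100% stops, so the local fraction is t = (76 − 67)/(100 − 67) = 9/33 ≈ 0.2727.
R = 177 + 0.2727 × (82 − 177) = 151.094 → 151
G = 245 + 0.2727 × (97 − 245) = 204.64 → 205
B = 155 + 0.2727 × (107 − 155) = 141.91 → 142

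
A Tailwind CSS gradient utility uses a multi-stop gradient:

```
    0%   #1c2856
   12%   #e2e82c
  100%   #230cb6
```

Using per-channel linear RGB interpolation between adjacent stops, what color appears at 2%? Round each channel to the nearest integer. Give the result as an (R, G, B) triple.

(61, 72, 79)

2% lies between the 0% and 12% stops, so the local fraction is t = (2 − 0)/(12 − 0) = 2/12 ≈ 0.1667.
#1c2856 → (28, 40, 86); #e2e82c → (226, 232, 44).
R = 28 + 0.1667 × (226 − 28) = 61.007 → 61
G = 40 + 0.1667 × (232 − 40) = 72.006 → 72
B = 86 + 0.1667 × (44 − 86) = 78.999 → 79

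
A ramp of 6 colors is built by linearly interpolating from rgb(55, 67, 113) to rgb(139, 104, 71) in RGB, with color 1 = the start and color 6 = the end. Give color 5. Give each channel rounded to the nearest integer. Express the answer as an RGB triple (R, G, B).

With 6 swatches and endpoints inclusive, swatch 5 sits at t = (5 − 1)/(6 − 1) = 4/5 ≈ 0.8.
R = 55 + 0.8 × (139 − 55) = 122.2 → 122
G = 67 + 0.8 × (104 − 67) = 96.6 → 97
B = 113 + 0.8 × (71 − 113) = 79.4 → 79

(122, 97, 79)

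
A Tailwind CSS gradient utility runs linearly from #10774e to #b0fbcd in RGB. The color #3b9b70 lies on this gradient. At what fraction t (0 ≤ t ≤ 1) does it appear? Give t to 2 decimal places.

0.27

Invert the lerp on the R channel (largest span, 160): t = (59 − 16) / (176 − 16) = 43/160 = 0.26875.
Check on G: (155 − 119)/(251 − 119) = 0.2727 ✓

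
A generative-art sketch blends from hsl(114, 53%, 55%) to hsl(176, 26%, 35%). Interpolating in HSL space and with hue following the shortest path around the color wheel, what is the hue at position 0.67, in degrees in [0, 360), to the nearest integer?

Hue arc: Δh = 176 − 114 = 62° (|Δh| ≤ 180, already the shorter path).
H = 114 + 0.67 × (62) = 155.54 → 156°

156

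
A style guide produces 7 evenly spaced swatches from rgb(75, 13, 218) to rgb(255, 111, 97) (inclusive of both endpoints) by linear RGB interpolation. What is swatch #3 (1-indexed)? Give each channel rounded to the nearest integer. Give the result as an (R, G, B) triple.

(135, 46, 178)

With 7 swatches and endpoints inclusive, swatch 3 sits at t = (3 − 1)/(7 − 1) = 2/6 ≈ 0.3333.
R = 75 + 0.3333 × (255 − 75) = 134.994 → 135
G = 13 + 0.3333 × (111 − 13) = 45.663 → 46
B = 218 + 0.3333 × (97 − 218) = 177.671 → 178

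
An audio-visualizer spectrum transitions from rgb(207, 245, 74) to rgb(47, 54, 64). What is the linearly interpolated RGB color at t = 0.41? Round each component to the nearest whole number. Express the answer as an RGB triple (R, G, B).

(141, 167, 70)

R = 207 + 0.41 × (47 − 207) = 207 + 0.41 × -160 = 141.4 → 141
G = 245 + 0.41 × (54 − 245) = 245 + 0.41 × -191 = 166.69 → 167
B = 74 + 0.41 × (64 − 74) = 74 + 0.41 × -10 = 69.9 → 70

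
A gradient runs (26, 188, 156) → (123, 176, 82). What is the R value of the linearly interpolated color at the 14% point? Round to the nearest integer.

R = 26 + 0.14 × (123 − 26) = 39.58 → 40

40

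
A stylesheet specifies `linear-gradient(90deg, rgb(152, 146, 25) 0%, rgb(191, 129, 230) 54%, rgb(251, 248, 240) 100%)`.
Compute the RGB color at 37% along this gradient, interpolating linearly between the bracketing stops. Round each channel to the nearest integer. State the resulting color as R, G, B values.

(179, 134, 165)

37% lies between the 0% and 54% stops, so the local fraction is t = (37 − 0)/(54 − 0) = 37/54 ≈ 0.6852.
R = 152 + 0.6852 × (191 − 152) = 178.723 → 179
G = 146 + 0.6852 × (129 − 146) = 134.352 → 134
B = 25 + 0.6852 × (230 − 25) = 165.466 → 165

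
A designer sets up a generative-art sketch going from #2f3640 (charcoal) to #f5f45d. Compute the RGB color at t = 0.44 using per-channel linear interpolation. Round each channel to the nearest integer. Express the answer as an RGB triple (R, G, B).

(134, 138, 77)

#2f3640 → (47, 54, 64); #f5f45d → (245, 244, 93).
R = 47 + 0.44 × (245 − 47) = 47 + 0.44 × 198 = 134.12 → 134
G = 54 + 0.44 × (244 − 54) = 54 + 0.44 × 190 = 137.6 → 138
B = 64 + 0.44 × (93 − 64) = 64 + 0.44 × 29 = 76.76 → 77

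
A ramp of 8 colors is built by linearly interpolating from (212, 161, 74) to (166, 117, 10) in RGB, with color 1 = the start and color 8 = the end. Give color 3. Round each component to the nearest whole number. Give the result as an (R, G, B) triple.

(199, 148, 56)

With 8 swatches and endpoints inclusive, swatch 3 sits at t = (3 − 1)/(8 − 1) = 2/7 ≈ 0.2857.
R = 212 + 0.2857 × (166 − 212) = 198.858 → 199
G = 161 + 0.2857 × (117 − 161) = 148.429 → 148
B = 74 + 0.2857 × (10 − 74) = 55.715 → 56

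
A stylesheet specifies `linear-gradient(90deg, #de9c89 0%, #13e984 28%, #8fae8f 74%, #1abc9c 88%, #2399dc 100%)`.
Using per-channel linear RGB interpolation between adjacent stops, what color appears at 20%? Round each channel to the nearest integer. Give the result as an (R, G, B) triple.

20% lies between the 0% and 28% stops, so the local fraction is t = (20 − 0)/(28 − 0) = 20/28 ≈ 0.7143.
#de9c89 → (222, 156, 137); #13e984 → (19, 233, 132).
R = 222 + 0.7143 × (19 − 222) = 76.997 → 77
G = 156 + 0.7143 × (233 − 156) = 211.001 → 211
B = 137 + 0.7143 × (132 − 137) = 133.428 → 133

(77, 211, 133)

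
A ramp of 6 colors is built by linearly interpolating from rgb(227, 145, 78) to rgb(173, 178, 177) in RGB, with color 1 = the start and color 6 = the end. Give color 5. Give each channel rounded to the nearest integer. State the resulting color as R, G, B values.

With 6 swatches and endpoints inclusive, swatch 5 sits at t = (5 − 1)/(6 − 1) = 4/5 ≈ 0.8.
R = 227 + 0.8 × (173 − 227) = 183.8 → 184
G = 145 + 0.8 × (178 − 145) = 171.4 → 171
B = 78 + 0.8 × (177 − 78) = 157.2 → 157

(184, 171, 157)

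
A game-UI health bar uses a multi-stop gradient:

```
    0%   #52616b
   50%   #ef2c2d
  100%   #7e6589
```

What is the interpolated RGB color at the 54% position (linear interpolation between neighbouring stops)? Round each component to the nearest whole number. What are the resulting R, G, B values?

(230, 49, 52)

54% lies between the 50% and 100% stops, so the local fraction is t = (54 − 50)/(100 − 50) = 4/50 ≈ 0.08.
#ef2c2d → (239, 44, 45); #7e6589 → (126, 101, 137).
R = 239 + 0.08 × (126 − 239) = 229.96 → 230
G = 44 + 0.08 × (101 − 44) = 48.56 → 49
B = 45 + 0.08 × (137 − 45) = 52.36 → 52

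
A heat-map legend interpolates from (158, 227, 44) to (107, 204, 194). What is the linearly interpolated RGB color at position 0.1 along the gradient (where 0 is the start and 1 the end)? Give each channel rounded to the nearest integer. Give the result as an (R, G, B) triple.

R = 158 + 0.1 × (107 − 158) = 158 + 0.1 × -51 = 152.9 → 153
G = 227 + 0.1 × (204 − 227) = 227 + 0.1 × -23 = 224.7 → 225
B = 44 + 0.1 × (194 − 44) = 44 + 0.1 × 150 = 59 → 59
So the blended color is (153, 225, 59), about #99e13b.

(153, 225, 59)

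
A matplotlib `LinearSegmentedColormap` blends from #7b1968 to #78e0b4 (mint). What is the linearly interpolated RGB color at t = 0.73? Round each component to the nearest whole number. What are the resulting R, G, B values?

(121, 170, 159)

#7b1968 → (123, 25, 104); #78e0b4 → (120, 224, 180).
R = 123 + 0.73 × (120 − 123) = 123 + 0.73 × -3 = 120.81 → 121
G = 25 + 0.73 × (224 − 25) = 25 + 0.73 × 199 = 170.27 → 170
B = 104 + 0.73 × (180 − 104) = 104 + 0.73 × 76 = 159.48 → 159
So the blended color is (121, 170, 159), about #79aa9f.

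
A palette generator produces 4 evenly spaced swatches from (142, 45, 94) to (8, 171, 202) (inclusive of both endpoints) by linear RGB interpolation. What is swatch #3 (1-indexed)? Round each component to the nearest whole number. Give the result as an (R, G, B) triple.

(53, 129, 166)

With 4 swatches and endpoints inclusive, swatch 3 sits at t = (3 − 1)/(4 − 1) = 2/3 ≈ 0.6667.
R = 142 + 0.6667 × (8 − 142) = 52.662 → 53
G = 45 + 0.6667 × (171 − 45) = 129.004 → 129
B = 94 + 0.6667 × (202 − 94) = 166.004 → 166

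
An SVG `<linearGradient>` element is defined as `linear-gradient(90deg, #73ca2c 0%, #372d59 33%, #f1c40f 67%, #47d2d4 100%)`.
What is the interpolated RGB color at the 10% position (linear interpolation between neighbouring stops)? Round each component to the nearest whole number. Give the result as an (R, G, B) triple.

(97, 154, 58)

10% lies between the 0% and 33% stops, so the local fraction is t = (10 − 0)/(33 − 0) = 10/33 ≈ 0.303.
#73ca2c → (115, 202, 44); #372d59 → (55, 45, 89).
R = 115 + 0.303 × (55 − 115) = 96.82 → 97
G = 202 + 0.303 × (45 − 202) = 154.429 → 154
B = 44 + 0.303 × (89 − 44) = 57.635 → 58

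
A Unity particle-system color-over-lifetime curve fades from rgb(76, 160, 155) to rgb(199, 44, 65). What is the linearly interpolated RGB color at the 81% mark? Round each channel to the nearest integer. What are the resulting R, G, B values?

81% corresponds to t = 0.81.
R = 76 + 0.81 × (199 − 76) = 76 + 0.81 × 123 = 175.63 → 176
G = 160 + 0.81 × (44 − 160) = 160 + 0.81 × -116 = 66.04 → 66
B = 155 + 0.81 × (65 − 155) = 155 + 0.81 × -90 = 82.1 → 82

(176, 66, 82)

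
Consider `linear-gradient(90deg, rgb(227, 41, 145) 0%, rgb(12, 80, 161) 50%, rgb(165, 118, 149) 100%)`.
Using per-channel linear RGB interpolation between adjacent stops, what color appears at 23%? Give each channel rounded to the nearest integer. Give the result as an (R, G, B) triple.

(128, 59, 152)

23% lies between the 0% and 50% stops, so the local fraction is t = (23 − 0)/(50 − 0) = 23/50 ≈ 0.46.
R = 227 + 0.46 × (12 − 227) = 128.1 → 128
G = 41 + 0.46 × (80 − 41) = 58.94 → 59
B = 145 + 0.46 × (161 − 145) = 152.36 → 152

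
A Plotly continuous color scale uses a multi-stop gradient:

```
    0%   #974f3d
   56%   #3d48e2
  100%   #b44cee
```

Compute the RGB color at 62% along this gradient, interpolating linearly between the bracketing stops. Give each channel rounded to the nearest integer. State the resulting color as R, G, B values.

62% lies between the 56% and 100% stops, so the local fraction is t = (62 − 56)/(100 − 56) = 6/44 ≈ 0.1364.
#3d48e2 → (61, 72, 226); #b44cee → (180, 76, 238).
R = 61 + 0.1364 × (180 − 61) = 77.232 → 77
G = 72 + 0.1364 × (76 − 72) = 72.546 → 73
B = 226 + 0.1364 × (238 − 226) = 227.637 → 228

(77, 73, 228)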